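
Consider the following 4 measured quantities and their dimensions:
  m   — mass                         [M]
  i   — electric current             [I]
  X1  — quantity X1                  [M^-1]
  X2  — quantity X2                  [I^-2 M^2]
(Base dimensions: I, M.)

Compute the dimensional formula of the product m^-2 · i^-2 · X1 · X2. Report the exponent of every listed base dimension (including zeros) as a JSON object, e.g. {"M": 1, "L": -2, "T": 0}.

Write exponents as rows I,M / cols m,i,X1,X2:
  I: [ 0  1  0 -2]
  M: [ 1  0 -1  2]
  [I]: (-2)·0+(-2)·1+(1)·0+(1)·-2 = -4
  [M]: (-2)·1+(-2)·0+(1)·-1+(1)·2 = -1
⇒ I^-4 M^-1

{"I": -4, "M": -1}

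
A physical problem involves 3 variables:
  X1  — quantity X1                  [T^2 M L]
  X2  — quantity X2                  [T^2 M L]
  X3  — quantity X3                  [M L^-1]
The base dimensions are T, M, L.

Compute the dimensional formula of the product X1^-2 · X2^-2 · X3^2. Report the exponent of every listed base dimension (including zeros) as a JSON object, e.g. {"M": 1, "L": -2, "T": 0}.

Write exponents as rows T,M,L / cols X1,X2,X3:
  T: [ 2  2  0]
  M: [ 1  1  1]
  L: [ 1  1 -1]
  [T]: (-2)·2+(-2)·2+(2)·0 = -8
  [M]: (-2)·1+(-2)·1+(2)·1 = -2
  [L]: (-2)·1+(-2)·1+(2)·-1 = -6
⇒ T^-8 M^-2 L^-6

{"T": -8, "M": -2, "L": -6}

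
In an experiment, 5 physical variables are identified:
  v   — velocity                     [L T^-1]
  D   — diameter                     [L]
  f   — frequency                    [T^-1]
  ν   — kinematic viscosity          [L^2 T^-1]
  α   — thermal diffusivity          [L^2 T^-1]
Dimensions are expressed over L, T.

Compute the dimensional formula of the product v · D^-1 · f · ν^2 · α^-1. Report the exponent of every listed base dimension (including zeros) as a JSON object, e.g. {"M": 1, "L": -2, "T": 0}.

Dimensional matrix (L×T by v×D×f×ν×α):
  L: [ 1  1  0  2  2]
  T: [-1  0 -1 -1 -1]
  [L]: (1)·1+(-1)·1+(1)·0+(2)·2+(-1)·2 = 2
  [T]: (1)·-1+(-1)·0+(1)·-1+(2)·-1+(-1)·-1 = -3
⇒ L^2 T^-3

{"L": 2, "T": -3}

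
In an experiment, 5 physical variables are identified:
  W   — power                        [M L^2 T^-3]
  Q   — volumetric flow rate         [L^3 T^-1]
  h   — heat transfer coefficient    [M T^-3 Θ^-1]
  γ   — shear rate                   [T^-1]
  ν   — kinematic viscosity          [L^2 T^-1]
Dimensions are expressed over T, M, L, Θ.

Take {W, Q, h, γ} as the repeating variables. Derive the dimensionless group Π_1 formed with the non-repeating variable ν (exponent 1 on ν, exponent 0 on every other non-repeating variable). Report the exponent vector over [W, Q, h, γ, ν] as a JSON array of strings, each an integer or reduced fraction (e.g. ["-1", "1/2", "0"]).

["0", "-2/3", "0", "-1/3", "1"]

Dimensional matrix (T×M×L×Θ by W×Q×h×γ×ν):
  T: [-3 -1 -3 -1 -1]
  M: [ 1  0  1  0  0]
  L: [ 2  3  0  0  2]
  Θ: [ 0  0 -1  0  0]
Echelon form has 4 nonzero rows (pivots: W,Q,h,γ)
Pivot set = {W,Q,h,γ}, free = {ν}
RREF:
  r0: [   1    0    0    0    0]
  r1: [   0    1    0    0  2/3]
  r2: [   0    0    1    0    0]
  r3: [   0    0    0    1  1/3]
Fix exponent of ν at 1; solve each RREF row for its pivot's exponent:
  r0: exp(W) + (0)·1 = 0 ⇒ exp(W) = 0
  r1: exp(Q) + (2/3)·1 = 0 ⇒ exp(Q) = -2/3
  r2: exp(h) + (0)·1 = 0 ⇒ exp(h) = 0
  r3: exp(γ) + (1/3)·1 = 0 ⇒ exp(γ) = -1/3
Π_1 = Q^(-2/3) · γ^(-1/3) · ν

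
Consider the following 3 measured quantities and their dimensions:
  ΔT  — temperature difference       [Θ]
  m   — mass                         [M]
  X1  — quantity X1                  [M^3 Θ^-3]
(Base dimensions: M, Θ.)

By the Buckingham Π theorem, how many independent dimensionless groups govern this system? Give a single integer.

Dimensional matrix (M×Θ by ΔT×m×X1):
  M: [ 0  1  3]
  Θ: [ 1  0 -3]
RREF → pivots at {ΔT,m} ⇒ r = 2
n=3, r=2 ⇒ 1 dimensionless group

1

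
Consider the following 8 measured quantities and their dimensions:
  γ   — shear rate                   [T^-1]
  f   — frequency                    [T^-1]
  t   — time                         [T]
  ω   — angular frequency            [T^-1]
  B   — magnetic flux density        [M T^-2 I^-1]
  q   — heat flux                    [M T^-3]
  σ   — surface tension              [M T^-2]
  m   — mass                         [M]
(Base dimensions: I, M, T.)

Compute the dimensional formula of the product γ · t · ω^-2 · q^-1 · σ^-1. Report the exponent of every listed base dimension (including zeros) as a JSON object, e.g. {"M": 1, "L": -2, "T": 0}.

Write exponents as rows I,M,T / cols γ,f,t,ω,B,q,σ,m:
  I: [ 0  0  0  0 -1  0  0  0]
  M: [ 0  0  0  0  1  1  1  1]
  T: [-1 -1  1 -1 -2 -3 -2  0]
  [I]: (1)·0+(1)·0+(-2)·0+(-1)·0+(-1)·0 = 0
  [M]: (1)·0+(1)·0+(-2)·0+(-1)·1+(-1)·1 = -2
  [T]: (1)·-1+(1)·1+(-2)·-1+(-1)·-3+(-1)·-2 = 7
⇒ M^-2 T^7

{"I": 0, "M": -2, "T": 7}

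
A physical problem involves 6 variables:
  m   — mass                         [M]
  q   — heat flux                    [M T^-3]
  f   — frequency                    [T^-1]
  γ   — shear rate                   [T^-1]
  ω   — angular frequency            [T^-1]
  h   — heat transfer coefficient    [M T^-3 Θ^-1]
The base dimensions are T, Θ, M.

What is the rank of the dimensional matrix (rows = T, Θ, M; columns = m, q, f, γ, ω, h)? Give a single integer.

Write exponents as rows T,Θ,M / cols m,q,f,γ,ω,h:
  T: [ 0 -3 -1 -1 -1 -3]
  Θ: [ 0  0  0  0  0 -1]
  M: [ 1  1  0  0  0  1]
Row reduction gives pivot columns m,q,h; rank = 3

3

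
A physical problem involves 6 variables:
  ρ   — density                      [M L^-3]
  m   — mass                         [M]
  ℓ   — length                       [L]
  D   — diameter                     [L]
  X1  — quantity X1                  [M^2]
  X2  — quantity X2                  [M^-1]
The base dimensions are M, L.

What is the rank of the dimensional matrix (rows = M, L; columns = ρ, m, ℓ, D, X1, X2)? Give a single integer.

2

Write exponents as rows M,L / cols ρ,m,ℓ,D,X1,X2:
  M: [ 1  1  0  0  2 -1]
  L: [-3  0  1  1  0  0]
RREF → pivots at {ρ,m} ⇒ r = 2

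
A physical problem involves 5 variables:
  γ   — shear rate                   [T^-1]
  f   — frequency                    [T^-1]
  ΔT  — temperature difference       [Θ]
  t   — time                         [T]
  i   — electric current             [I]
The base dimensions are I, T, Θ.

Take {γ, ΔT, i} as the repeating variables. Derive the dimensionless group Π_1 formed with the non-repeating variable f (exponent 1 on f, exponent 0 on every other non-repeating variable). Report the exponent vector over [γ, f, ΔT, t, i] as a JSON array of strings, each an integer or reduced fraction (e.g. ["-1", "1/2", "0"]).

Exponent matrix [I,T,Θ] × [γ,f,ΔT,t,i]:
  I: [ 0  0  0  0  1]
  T: [-1 -1  0  1  0]
  Θ: [ 0  0  1  0  0]
Row reduction gives pivot columns γ,ΔT,i; rank = 3
Repeat: γ,ΔT,i; free: f,t
RREF:
  r0: [   1    1    0   -1    0]
  r1: [   0    0    1    0    0]
  r2: [   0    0    0    0    1]
Fix exponent of f at 1, t at 0; solve each RREF row for its pivot's exponent:
  r0: exp(γ) + (1)·1 = 0 ⇒ exp(γ) = -1
  r1: exp(ΔT) + (0)·1 = 0 ⇒ exp(ΔT) = 0
  r2: exp(i) + (0)·1 = 0 ⇒ exp(i) = 0
Π_1 = γ^-1 · f

["-1", "1", "0", "0", "0"]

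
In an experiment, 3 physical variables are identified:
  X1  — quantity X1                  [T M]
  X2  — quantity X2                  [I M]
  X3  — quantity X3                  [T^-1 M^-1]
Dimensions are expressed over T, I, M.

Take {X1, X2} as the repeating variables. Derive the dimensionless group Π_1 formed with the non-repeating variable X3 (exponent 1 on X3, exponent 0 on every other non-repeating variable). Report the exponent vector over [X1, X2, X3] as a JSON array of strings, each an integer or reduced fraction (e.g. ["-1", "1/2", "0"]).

Dimensional matrix (T×I×M by X1×X2×X3):
  T: [ 1  0 -1]
  I: [ 0  1  0]
  M: [ 1  1 -1]
RREF → pivots at {X1,X2} ⇒ r = 2
Repeat: X1,X2; free: X3
RREF:
  r0: [   1    0   -1]
  r1: [   0    1    0]
  r2: [   0    0    0]
Fix exponent of X3 at 1; solve each RREF row for its pivot's exponent:
  r0: exp(X1) + (-1)·1 = 0 ⇒ exp(X1) = 1
  r1: exp(X2) + (0)·1 = 0 ⇒ exp(X2) = 0
Π_1 = X1 · X3

["1", "0", "1"]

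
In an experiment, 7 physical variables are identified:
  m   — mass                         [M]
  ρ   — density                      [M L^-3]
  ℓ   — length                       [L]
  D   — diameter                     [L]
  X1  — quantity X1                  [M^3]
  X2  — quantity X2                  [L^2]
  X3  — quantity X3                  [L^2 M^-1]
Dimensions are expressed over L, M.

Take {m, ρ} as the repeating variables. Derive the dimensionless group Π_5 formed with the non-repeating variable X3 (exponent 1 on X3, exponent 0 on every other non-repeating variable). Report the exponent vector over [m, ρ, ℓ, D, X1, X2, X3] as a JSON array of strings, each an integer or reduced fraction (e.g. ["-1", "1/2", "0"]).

Dimensional matrix (L×M by m×ρ×ℓ×D×X1×X2×X3):
  L: [ 0 -3  1  1  0  2  2]
  M: [ 1  1  0  0  3  0 -1]
Echelon form has 2 nonzero rows (pivots: m,ρ)
Repeat: m,ρ; free: ℓ,D,X1,X2,X3
RREF:
  r0: [   1    0  1/3  1/3    3  2/3 -1/3]
  r1: [   0    1 -1/3 -1/3    0 -2/3 -2/3]
Fix exponent of X3 at 1, ℓ at 0, D at 0, X1 at 0, X2 at 0; solve each RREF row for its pivot's exponent:
  r0: exp(m) + (-1/3)·1 = 0 ⇒ exp(m) = 1/3
  r1: exp(ρ) + (-2/3)·1 = 0 ⇒ exp(ρ) = 2/3
Π_5 = m^(1/3) · ρ^(2/3) · X3

["1/3", "2/3", "0", "0", "0", "0", "1"]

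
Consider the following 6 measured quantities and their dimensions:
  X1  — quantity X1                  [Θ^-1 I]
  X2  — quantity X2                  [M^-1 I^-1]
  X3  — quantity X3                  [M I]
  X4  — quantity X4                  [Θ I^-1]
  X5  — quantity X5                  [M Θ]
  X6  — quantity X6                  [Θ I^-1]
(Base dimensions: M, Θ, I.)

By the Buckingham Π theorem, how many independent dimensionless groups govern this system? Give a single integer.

4

Exponent matrix [M,Θ,I] × [X1,X2,X3,X4,X5,X6]:
  M: [ 0 -1  1  0  1  0]
  Θ: [-1  0  0  1  1  1]
  I: [ 1 -1  1 -1  0 -1]
Row reduction gives pivot columns X1,X2; rank = 2
Π count = n − r = 6 − 2 = 4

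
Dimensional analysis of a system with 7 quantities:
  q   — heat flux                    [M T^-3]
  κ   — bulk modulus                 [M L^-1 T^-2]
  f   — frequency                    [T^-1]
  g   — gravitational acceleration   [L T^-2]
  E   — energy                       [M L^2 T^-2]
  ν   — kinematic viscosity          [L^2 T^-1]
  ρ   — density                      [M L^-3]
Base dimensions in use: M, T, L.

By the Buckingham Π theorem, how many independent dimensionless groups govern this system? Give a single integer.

4

Exponent matrix [M,T,L] × [q,κ,f,g,E,ν,ρ]:
  M: [ 1  1  0  0  1  0  1]
  T: [-3 -2 -1 -2 -2 -1  0]
  L: [ 0 -1  0  1  2  2 -3]
RREF → pivots at {q,κ,f} ⇒ r = 3
Π count = n − r = 7 − 3 = 4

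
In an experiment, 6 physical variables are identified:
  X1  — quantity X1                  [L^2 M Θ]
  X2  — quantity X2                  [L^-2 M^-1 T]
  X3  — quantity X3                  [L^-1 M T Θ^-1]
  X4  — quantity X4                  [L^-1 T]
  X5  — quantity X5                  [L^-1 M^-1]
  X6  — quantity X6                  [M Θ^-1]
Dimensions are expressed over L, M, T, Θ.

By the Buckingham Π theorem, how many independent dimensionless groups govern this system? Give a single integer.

Dimensional matrix (L×M×T×Θ by X1×X2×X3×X4×X5×X6):
  L: [ 2 -2 -1 -1 -1  0]
  M: [ 1 -1  1  0 -1  1]
  T: [ 0  1  1  1  0  0]
  Θ: [ 1  0 -1  0  0 -1]
RREF → pivots at {X1,X2,X3} ⇒ r = 3
Π count = n − r = 6 − 3 = 3

3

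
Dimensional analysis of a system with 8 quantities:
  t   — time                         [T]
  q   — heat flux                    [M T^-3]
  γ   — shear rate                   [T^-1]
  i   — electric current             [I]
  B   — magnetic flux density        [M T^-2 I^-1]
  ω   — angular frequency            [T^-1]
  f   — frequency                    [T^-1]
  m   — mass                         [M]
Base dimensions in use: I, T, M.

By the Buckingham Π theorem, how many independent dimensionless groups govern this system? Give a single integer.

5

Write exponents as rows I,T,M / cols t,q,γ,i,B,ω,f,m:
  I: [ 0  0  0  1 -1  0  0  0]
  T: [ 1 -3 -1  0 -2 -1 -1  0]
  M: [ 0  1  0  0  1  0  0  1]
Echelon form has 3 nonzero rows (pivots: t,q,i)
n=8, r=3 ⇒ 5 dimensionless groups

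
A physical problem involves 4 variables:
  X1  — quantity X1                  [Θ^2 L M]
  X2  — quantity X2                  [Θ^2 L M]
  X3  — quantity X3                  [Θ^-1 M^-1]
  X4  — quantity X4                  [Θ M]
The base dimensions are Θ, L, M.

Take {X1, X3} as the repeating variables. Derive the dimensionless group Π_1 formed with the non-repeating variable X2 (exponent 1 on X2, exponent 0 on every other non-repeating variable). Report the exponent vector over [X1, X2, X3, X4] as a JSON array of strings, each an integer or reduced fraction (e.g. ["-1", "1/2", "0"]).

Dimensional matrix (Θ×L×M by X1×X2×X3×X4):
  Θ: [ 2  2 -1  1]
  L: [ 1  1  0  0]
  M: [ 1  1 -1  1]
RREF → pivots at {X1,X3} ⇒ r = 2
Pivot set = {X1,X3}, free = {X2,X4}
RREF:
  r0: [   1    1    0    0]
  r1: [   0    0    1   -1]
  r2: [   0    0    0    0]
Fix exponent of X2 at 1, X4 at 0; solve each RREF row for its pivot's exponent:
  r0: exp(X1) + (1)·1 = 0 ⇒ exp(X1) = -1
  r1: exp(X3) + (0)·1 = 0 ⇒ exp(X3) = 0
Π_1 = X1^-1 · X2

["-1", "1", "0", "0"]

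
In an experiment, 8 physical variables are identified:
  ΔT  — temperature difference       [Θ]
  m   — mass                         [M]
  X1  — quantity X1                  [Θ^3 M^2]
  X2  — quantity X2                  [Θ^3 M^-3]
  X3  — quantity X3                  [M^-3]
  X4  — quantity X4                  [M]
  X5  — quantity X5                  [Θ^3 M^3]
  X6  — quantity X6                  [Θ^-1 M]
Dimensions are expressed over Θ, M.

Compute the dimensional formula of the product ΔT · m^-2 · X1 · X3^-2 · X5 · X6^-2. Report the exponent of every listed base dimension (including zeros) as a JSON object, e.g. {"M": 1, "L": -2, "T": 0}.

Exponent matrix [Θ,M] × [ΔT,m,X1,X2,X3,X4,X5,X6]:
  Θ: [ 1  0  3  3  0  0  3 -1]
  M: [ 0  1  2 -3 -3  1  3  1]
  [Θ]: (1)·1+(-2)·0+(1)·3+(-2)·0+(1)·3+(-2)·-1 = 9
  [M]: (1)·0+(-2)·1+(1)·2+(-2)·-3+(1)·3+(-2)·1 = 7
⇒ Θ^9 M^7

{"Θ": 9, "M": 7}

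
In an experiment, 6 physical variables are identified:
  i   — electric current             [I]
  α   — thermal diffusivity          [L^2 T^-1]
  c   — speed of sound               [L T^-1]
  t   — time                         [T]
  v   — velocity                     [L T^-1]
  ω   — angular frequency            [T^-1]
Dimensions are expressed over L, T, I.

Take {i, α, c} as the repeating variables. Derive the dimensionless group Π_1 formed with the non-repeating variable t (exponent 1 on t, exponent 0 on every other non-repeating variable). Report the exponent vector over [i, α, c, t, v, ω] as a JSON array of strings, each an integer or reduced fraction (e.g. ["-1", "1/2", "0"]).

["0", "-1", "2", "1", "0", "0"]

Dimensional matrix (L×T×I by i×α×c×t×v×ω):
  L: [ 0  2  1  0  1  0]
  T: [ 0 -1 -1  1 -1 -1]
  I: [ 1  0  0  0  0  0]
Echelon form has 3 nonzero rows (pivots: i,α,c)
Repeat: i,α,c; free: t,v,ω
RREF:
  r0: [   1    0    0    0    0    0]
  r1: [   0    1    0    1    0   -1]
  r2: [   0    0    1   -2    1    2]
Fix exponent of t at 1, v at 0, ω at 0; solve each RREF row for its pivot's exponent:
  r0: exp(i) + (0)·1 = 0 ⇒ exp(i) = 0
  r1: exp(α) + (1)·1 = 0 ⇒ exp(α) = -1
  r2: exp(c) + (-2)·1 = 0 ⇒ exp(c) = 2
Π_1 = α^-1 · c^2 · t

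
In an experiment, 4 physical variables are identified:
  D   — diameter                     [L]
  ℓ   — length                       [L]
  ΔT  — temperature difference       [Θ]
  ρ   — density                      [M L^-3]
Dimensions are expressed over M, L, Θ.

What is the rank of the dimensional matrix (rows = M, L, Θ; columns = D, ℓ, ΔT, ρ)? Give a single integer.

Write exponents as rows M,L,Θ / cols D,ℓ,ΔT,ρ:
  M: [ 0  0  0  1]
  L: [ 1  1  0 -3]
  Θ: [ 0  0  1  0]
Row reduction gives pivot columns D,ΔT,ρ; rank = 3

3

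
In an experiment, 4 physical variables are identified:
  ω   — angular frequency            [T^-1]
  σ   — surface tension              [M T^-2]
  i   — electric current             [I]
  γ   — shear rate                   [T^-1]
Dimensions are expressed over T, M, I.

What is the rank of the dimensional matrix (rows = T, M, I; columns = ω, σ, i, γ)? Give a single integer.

3

Write exponents as rows T,M,I / cols ω,σ,i,γ:
  T: [-1 -2  0 -1]
  M: [ 0  1  0  0]
  I: [ 0  0  1  0]
Row reduction gives pivot columns ω,σ,i; rank = 3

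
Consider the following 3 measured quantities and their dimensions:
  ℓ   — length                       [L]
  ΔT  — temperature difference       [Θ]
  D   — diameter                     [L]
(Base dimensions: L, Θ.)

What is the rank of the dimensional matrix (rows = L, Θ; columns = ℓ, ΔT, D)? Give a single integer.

Write exponents as rows L,Θ / cols ℓ,ΔT,D:
  L: [ 1  0  1]
  Θ: [ 0  1  0]
Echelon form has 2 nonzero rows (pivots: ℓ,ΔT)

2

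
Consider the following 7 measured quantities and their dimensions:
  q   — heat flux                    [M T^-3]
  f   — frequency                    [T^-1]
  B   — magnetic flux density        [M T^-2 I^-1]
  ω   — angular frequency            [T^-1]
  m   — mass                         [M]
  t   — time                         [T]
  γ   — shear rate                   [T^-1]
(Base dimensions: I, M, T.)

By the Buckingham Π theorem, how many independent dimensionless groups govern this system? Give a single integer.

Exponent matrix [I,M,T] × [q,f,B,ω,m,t,γ]:
  I: [ 0  0 -1  0  0  0  0]
  M: [ 1  0  1  0  1  0  0]
  T: [-3 -1 -2 -1  0  1 -1]
Row reduction gives pivot columns q,f,B; rank = 3
Π count = n − r = 7 − 3 = 4

4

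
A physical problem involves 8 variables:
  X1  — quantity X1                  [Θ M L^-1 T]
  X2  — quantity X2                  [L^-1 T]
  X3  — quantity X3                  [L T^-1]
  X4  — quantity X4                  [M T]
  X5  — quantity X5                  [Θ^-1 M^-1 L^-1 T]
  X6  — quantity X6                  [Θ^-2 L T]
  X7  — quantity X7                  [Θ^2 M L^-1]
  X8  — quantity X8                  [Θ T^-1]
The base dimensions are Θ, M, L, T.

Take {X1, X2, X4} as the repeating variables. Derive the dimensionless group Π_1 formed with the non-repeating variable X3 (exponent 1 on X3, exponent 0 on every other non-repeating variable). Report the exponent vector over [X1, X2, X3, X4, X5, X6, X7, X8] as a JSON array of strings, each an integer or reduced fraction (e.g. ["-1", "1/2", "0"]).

["0", "1", "1", "0", "0", "0", "0", "0"]

Exponent matrix [Θ,M,L,T] × [X1,X2,X3,X4,X5,X6,X7,X8]:
  Θ: [ 1  0  0  0 -1 -2  2  1]
  M: [ 1  0  0  1 -1  0  1  0]
  L: [-1 -1  1  0 -1  1 -1  0]
  T: [ 1  1 -1  1  1  1  0 -1]
RREF → pivots at {X1,X2,X4} ⇒ r = 3
Repeat: X1,X2,X4; free: X3,X5,X6,X7,X8
RREF:
  r0: [   1    0    0    0   -1   -2    2    1]
  r1: [   0    1   -1    0    2    1   -1   -1]
  r2: [   0    0    0    1    0    2   -1   -1]
  r3: [   0    0    0    0    0    0    0    0]
Fix exponent of X3 at 1, X5 at 0, X6 at 0, X7 at 0, X8 at 0; solve each RREF row for its pivot's exponent:
  r0: exp(X1) + (0)·1 = 0 ⇒ exp(X1) = 0
  r1: exp(X2) + (-1)·1 = 0 ⇒ exp(X2) = 1
  r2: exp(X4) + (0)·1 = 0 ⇒ exp(X4) = 0
Π_1 = X2 · X3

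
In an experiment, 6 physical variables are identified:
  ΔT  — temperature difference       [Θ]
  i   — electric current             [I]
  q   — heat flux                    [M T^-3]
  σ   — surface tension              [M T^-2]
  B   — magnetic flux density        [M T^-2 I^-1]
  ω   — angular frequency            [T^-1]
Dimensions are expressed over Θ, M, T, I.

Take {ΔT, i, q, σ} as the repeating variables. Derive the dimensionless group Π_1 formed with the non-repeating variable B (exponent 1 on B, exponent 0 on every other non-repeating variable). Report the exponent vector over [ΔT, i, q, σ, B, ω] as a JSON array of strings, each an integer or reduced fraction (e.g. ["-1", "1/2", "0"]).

["0", "1", "0", "-1", "1", "0"]

Dimensional matrix (Θ×M×T×I by ΔT×i×q×σ×B×ω):
  Θ: [ 1  0  0  0  0  0]
  M: [ 0  0  1  1  1  0]
  T: [ 0  0 -3 -2 -2 -1]
  I: [ 0  1  0  0 -1  0]
RREF → pivots at {ΔT,i,q,σ} ⇒ r = 4
Repeat: ΔT,i,q,σ; free: B,ω
RREF:
  r0: [   1    0    0    0    0    0]
  r1: [   0    1    0    0   -1    0]
  r2: [   0    0    1    0    0    1]
  r3: [   0    0    0    1    1   -1]
Fix exponent of B at 1, ω at 0; solve each RREF row for its pivot's exponent:
  r0: exp(ΔT) + (0)·1 = 0 ⇒ exp(ΔT) = 0
  r1: exp(i) + (-1)·1 = 0 ⇒ exp(i) = 1
  r2: exp(q) + (0)·1 = 0 ⇒ exp(q) = 0
  r3: exp(σ) + (1)·1 = 0 ⇒ exp(σ) = -1
Π_1 = i · σ^-1 · B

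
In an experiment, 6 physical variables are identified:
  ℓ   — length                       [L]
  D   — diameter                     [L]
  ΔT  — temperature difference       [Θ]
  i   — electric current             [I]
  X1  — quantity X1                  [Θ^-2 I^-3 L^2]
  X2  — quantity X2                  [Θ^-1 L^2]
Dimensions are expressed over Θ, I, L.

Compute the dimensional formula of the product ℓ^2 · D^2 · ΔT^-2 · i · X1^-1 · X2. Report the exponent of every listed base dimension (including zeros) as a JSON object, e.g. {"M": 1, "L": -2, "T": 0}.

Write exponents as rows Θ,I,L / cols ℓ,D,ΔT,i,X1,X2:
  Θ: [ 0  0  1  0 -2 -1]
  I: [ 0  0  0  1 -3  0]
  L: [ 1  1  0  0  2  2]
  [Θ]: (2)·0+(2)·0+(-2)·1+(1)·0+(-1)·-2+(1)·-1 = -1
  [I]: (2)·0+(2)·0+(-2)·0+(1)·1+(-1)·-3+(1)·0 = 4
  [L]: (2)·1+(2)·1+(-2)·0+(1)·0+(-1)·2+(1)·2 = 4
⇒ Θ^-1 I^4 L^4

{"Θ": -1, "I": 4, "L": 4}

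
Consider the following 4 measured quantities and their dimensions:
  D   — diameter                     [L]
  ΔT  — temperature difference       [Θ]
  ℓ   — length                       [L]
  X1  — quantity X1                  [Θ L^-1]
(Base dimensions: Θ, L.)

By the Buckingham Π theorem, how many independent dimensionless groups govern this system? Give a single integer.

2

Write exponents as rows Θ,L / cols D,ΔT,ℓ,X1:
  Θ: [ 0  1  0  1]
  L: [ 1  0  1 -1]
Echelon form has 2 nonzero rows (pivots: D,ΔT)
Π count = n − r = 4 − 2 = 2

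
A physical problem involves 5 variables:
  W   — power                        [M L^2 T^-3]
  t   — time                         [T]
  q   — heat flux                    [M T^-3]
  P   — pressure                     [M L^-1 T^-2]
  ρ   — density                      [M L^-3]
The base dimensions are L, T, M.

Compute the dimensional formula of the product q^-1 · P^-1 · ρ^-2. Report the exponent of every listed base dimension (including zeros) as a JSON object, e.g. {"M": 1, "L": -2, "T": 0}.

Exponent matrix [L,T,M] × [W,t,q,P,ρ]:
  L: [ 2  0  0 -1 -3]
  T: [-3  1 -3 -2  0]
  M: [ 1  0  1  1  1]
  [L]: (-1)·0+(-1)·-1+(-2)·-3 = 7
  [T]: (-1)·-3+(-1)·-2+(-2)·0 = 5
  [M]: (-1)·1+(-1)·1+(-2)·1 = -4
⇒ L^7 T^5 M^-4

{"L": 7, "T": 5, "M": -4}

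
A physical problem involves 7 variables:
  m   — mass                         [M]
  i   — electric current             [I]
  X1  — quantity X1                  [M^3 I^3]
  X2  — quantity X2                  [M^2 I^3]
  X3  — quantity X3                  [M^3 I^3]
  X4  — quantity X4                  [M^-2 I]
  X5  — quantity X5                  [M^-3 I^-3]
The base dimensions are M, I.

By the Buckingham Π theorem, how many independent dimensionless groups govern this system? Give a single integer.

5

Dimensional matrix (M×I by m×i×X1×X2×X3×X4×X5):
  M: [ 1  0  3  2  3 -2 -3]
  I: [ 0  1  3  3  3  1 -3]
Echelon form has 2 nonzero rows (pivots: m,i)
Π count = n − r = 7 − 2 = 5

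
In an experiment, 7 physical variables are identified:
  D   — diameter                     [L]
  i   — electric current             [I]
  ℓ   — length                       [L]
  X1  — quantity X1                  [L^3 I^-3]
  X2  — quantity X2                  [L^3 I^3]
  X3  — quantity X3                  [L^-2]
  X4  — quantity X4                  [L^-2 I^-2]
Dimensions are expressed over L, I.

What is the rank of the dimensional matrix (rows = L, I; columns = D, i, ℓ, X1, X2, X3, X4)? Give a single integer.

2

Write exponents as rows L,I / cols D,i,ℓ,X1,X2,X3,X4:
  L: [ 1  0  1  3  3 -2 -2]
  I: [ 0  1  0 -3  3  0 -2]
RREF → pivots at {D,i} ⇒ r = 2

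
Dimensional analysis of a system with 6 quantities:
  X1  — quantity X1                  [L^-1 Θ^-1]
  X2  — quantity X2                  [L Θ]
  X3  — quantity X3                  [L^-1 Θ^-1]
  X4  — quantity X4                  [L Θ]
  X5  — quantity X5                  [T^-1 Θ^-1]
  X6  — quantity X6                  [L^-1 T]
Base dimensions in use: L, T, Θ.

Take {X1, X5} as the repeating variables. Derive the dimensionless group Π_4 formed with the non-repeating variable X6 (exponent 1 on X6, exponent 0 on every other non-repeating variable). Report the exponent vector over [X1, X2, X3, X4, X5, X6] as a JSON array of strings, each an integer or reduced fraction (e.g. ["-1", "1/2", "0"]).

["-1", "0", "0", "0", "1", "1"]

Exponent matrix [L,T,Θ] × [X1,X2,X3,X4,X5,X6]:
  L: [-1  1 -1  1  0 -1]
  T: [ 0  0  0  0 -1  1]
  Θ: [-1  1 -1  1 -1  0]
RREF → pivots at {X1,X5} ⇒ r = 2
Pivot set = {X1,X5}, free = {X2,X3,X4,X6}
RREF:
  r0: [   1   -1    1   -1    0    1]
  r1: [   0    0    0    0    1   -1]
  r2: [   0    0    0    0    0    0]
Fix exponent of X6 at 1, X2 at 0, X3 at 0, X4 at 0; solve each RREF row for its pivot's exponent:
  r0: exp(X1) + (1)·1 = 0 ⇒ exp(X1) = -1
  r1: exp(X5) + (-1)·1 = 0 ⇒ exp(X5) = 1
Π_4 = X1^-1 · X5 · X6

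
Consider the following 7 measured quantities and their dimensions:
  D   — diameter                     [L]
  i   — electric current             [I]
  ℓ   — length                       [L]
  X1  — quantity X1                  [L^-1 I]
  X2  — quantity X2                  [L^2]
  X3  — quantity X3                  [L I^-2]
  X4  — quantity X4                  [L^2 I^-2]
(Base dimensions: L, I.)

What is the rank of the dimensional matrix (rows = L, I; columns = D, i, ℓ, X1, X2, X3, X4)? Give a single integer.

Exponent matrix [L,I] × [D,i,ℓ,X1,X2,X3,X4]:
  L: [ 1  0  1 -1  2  1  2]
  I: [ 0  1  0  1  0 -2 -2]
Echelon form has 2 nonzero rows (pivots: D,i)

2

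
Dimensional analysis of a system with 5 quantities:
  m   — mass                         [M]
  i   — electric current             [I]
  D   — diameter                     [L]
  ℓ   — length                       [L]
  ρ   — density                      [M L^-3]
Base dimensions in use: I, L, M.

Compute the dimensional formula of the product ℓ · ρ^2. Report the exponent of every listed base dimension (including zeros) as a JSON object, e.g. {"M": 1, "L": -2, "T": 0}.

Write exponents as rows I,L,M / cols m,i,D,ℓ,ρ:
  I: [ 0  1  0  0  0]
  L: [ 0  0  1  1 -3]
  M: [ 1  0  0  0  1]
  [I]: (1)·0+(2)·0 = 0
  [L]: (1)·1+(2)·-3 = -5
  [M]: (1)·0+(2)·1 = 2
⇒ L^-5 M^2

{"I": 0, "L": -5, "M": 2}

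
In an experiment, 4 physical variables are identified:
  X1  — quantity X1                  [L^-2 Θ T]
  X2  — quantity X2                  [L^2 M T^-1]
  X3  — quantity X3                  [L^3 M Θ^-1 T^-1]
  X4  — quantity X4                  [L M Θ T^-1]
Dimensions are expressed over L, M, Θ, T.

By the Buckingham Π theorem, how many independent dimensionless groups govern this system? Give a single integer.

Write exponents as rows L,M,Θ,T / cols X1,X2,X3,X4:
  L: [-2  2  3  1]
  M: [ 0  1  1  1]
  Θ: [ 1  0 -1  1]
  T: [ 1 -1 -1 -1]
Echelon form has 3 nonzero rows (pivots: X1,X2,X3)
n=4, r=3 ⇒ 1 dimensionless group

1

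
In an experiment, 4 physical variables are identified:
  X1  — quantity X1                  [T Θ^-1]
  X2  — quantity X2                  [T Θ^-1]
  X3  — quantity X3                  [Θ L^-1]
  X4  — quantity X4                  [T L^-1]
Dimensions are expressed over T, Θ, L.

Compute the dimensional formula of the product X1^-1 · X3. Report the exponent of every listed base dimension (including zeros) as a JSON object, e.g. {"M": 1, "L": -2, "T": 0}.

Dimensional matrix (T×Θ×L by X1×X2×X3×X4):
  T: [ 1  1  0  1]
  Θ: [-1 -1  1  0]
  L: [ 0  0 -1 -1]
  [T]: (-1)·1+(1)·0 = -1
  [Θ]: (-1)·-1+(1)·1 = 2
  [L]: (-1)·0+(1)·-1 = -1
⇒ T^-1 Θ^2 L^-1

{"T": -1, "Θ": 2, "L": -1}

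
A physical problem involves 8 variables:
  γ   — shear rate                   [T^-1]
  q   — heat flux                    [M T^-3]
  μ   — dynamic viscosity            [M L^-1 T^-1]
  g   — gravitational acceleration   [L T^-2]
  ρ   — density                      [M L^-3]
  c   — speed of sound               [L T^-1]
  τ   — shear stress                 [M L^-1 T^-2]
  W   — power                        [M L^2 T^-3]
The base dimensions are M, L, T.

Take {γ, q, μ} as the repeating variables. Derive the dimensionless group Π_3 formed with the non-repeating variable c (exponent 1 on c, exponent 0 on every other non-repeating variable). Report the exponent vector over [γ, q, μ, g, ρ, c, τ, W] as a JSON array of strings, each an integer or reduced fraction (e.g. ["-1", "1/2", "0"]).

Write exponents as rows M,L,T / cols γ,q,μ,g,ρ,c,τ,W:
  M: [ 0  1  1  0  1  0  1  1]
  L: [ 0  0 -1  1 -3  1 -1  2]
  T: [-1 -3 -1 -2  0 -1 -2 -3]
Echelon form has 3 nonzero rows (pivots: γ,q,μ)
Repeat: γ,q,μ; free: g,ρ,c,τ,W
RREF:
  r0: [   1    0    0    0    3   -1    1   -4]
  r1: [   0    1    0    1   -2    1    0    3]
  r2: [   0    0    1   -1    3   -1    1   -2]
Fix exponent of c at 1, g at 0, ρ at 0, τ at 0, W at 0; solve each RREF row for its pivot's exponent:
  r0: exp(γ) + (-1)·1 = 0 ⇒ exp(γ) = 1
  r1: exp(q) + (1)·1 = 0 ⇒ exp(q) = -1
  r2: exp(μ) + (-1)·1 = 0 ⇒ exp(μ) = 1
Π_3 = γ · q^-1 · μ · c

["1", "-1", "1", "0", "0", "1", "0", "0"]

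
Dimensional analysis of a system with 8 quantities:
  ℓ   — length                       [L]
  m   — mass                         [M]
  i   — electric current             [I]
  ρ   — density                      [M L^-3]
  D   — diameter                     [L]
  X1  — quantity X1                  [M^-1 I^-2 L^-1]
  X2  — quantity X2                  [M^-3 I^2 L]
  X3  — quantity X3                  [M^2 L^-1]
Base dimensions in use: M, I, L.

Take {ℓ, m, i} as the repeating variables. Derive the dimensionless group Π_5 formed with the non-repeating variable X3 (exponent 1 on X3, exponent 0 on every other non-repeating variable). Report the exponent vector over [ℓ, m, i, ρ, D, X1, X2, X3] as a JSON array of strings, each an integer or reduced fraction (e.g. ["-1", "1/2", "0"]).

["1", "-2", "0", "0", "0", "0", "0", "1"]

Exponent matrix [M,I,L] × [ℓ,m,i,ρ,D,X1,X2,X3]:
  M: [ 0  1  0  1  0 -1 -3  2]
  I: [ 0  0  1  0  0 -2  2  0]
  L: [ 1  0  0 -3  1 -1  1 -1]
RREF → pivots at {ℓ,m,i} ⇒ r = 3
Repeat: ℓ,m,i; free: ρ,D,X1,X2,X3
RREF:
  r0: [   1    0    0   -3    1   -1    1   -1]
  r1: [   0    1    0    1    0   -1   -3    2]
  r2: [   0    0    1    0    0   -2    2    0]
Fix exponent of X3 at 1, ρ at 0, D at 0, X1 at 0, X2 at 0; solve each RREF row for its pivot's exponent:
  r0: exp(ℓ) + (-1)·1 = 0 ⇒ exp(ℓ) = 1
  r1: exp(m) + (2)·1 = 0 ⇒ exp(m) = -2
  r2: exp(i) + (0)·1 = 0 ⇒ exp(i) = 0
Π_5 = ℓ · m^-2 · X3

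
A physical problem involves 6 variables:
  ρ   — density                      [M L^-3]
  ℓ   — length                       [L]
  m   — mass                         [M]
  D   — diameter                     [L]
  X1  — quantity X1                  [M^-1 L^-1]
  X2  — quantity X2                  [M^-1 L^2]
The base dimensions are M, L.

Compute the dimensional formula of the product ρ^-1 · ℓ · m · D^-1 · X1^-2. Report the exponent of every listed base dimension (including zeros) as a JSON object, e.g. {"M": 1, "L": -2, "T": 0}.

Write exponents as rows M,L / cols ρ,ℓ,m,D,X1,X2:
  M: [ 1  0  1  0 -1 -1]
  L: [-3  1  0  1 -1  2]
  [M]: (-1)·1+(1)·0+(1)·1+(-1)·0+(-2)·-1 = 2
  [L]: (-1)·-3+(1)·1+(1)·0+(-1)·1+(-2)·-1 = 5
⇒ M^2 L^5

{"M": 2, "L": 5}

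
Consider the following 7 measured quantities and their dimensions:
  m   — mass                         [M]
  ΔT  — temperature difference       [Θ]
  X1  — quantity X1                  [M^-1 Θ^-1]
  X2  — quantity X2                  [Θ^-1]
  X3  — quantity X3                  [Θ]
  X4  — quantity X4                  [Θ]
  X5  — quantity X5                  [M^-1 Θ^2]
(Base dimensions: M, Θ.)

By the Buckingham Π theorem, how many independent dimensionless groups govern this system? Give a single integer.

5

Write exponents as rows M,Θ / cols m,ΔT,X1,X2,X3,X4,X5:
  M: [ 1  0 -1  0  0  0 -1]
  Θ: [ 0  1 -1 -1  1  1  2]
RREF → pivots at {m,ΔT} ⇒ r = 2
7 vars − rank 2 = 5 Π groups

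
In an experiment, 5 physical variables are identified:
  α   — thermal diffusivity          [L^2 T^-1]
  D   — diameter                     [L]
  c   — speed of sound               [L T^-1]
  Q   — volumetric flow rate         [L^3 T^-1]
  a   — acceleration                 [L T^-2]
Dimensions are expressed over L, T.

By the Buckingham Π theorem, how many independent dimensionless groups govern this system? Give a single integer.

Write exponents as rows L,T / cols α,D,c,Q,a:
  L: [ 2  1  1  3  1]
  T: [-1  0 -1 -1 -2]
Echelon form has 2 nonzero rows (pivots: α,D)
n=5, r=2 ⇒ 3 dimensionless groups

3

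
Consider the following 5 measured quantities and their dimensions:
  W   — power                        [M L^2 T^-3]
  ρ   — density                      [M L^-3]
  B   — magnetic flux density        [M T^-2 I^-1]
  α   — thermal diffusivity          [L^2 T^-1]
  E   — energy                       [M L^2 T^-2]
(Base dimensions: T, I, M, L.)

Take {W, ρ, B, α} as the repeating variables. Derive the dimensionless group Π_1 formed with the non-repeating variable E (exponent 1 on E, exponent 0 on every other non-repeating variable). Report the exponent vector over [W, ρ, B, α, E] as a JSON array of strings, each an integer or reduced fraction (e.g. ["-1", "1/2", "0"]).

["1", "-2", "0", "-5", "1"]

Dimensional matrix (T×I×M×L by W×ρ×B×α×E):
  T: [-3  0 -2 -1 -2]
  I: [ 0  0 -1  0  0]
  M: [ 1  1  1  0  1]
  L: [ 2 -3  0  2  2]
RREF → pivots at {W,ρ,B,α} ⇒ r = 4
Repeat: W,ρ,B,α; free: E
RREF:
  r0: [   1    0    0    0   -1]
  r1: [   0    1    0    0    2]
  r2: [   0    0    1    0    0]
  r3: [   0    0    0    1    5]
Fix exponent of E at 1; solve each RREF row for its pivot's exponent:
  r0: exp(W) + (-1)·1 = 0 ⇒ exp(W) = 1
  r1: exp(ρ) + (2)·1 = 0 ⇒ exp(ρ) = -2
  r2: exp(B) + (0)·1 = 0 ⇒ exp(B) = 0
  r3: exp(α) + (5)·1 = 0 ⇒ exp(α) = -5
Π_1 = W · ρ^-2 · α^-5 · E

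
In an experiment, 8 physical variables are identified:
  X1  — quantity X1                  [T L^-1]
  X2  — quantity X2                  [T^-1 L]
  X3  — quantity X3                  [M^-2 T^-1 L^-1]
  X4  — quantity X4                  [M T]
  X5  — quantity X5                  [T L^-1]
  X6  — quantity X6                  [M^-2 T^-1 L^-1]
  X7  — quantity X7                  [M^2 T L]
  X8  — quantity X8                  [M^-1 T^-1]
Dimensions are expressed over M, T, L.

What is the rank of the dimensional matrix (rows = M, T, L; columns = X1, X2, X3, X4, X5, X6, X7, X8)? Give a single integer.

Dimensional matrix (M×T×L by X1×X2×X3×X4×X5×X6×X7×X8):
  M: [ 0  0 -2  1  0 -2  2 -1]
  T: [ 1 -1 -1  1  1 -1  1 -1]
  L: [-1  1 -1  0 -1 -1  1  0]
RREF → pivots at {X1,X3} ⇒ r = 2

2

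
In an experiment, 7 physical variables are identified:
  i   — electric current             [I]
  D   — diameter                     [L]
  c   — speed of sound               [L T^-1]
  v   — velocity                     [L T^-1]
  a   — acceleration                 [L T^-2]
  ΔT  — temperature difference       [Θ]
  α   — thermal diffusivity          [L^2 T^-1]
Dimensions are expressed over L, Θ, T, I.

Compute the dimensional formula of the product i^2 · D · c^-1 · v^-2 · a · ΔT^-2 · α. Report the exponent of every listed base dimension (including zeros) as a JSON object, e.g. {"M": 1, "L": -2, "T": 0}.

{"L": 1, "Θ": -2, "T": 0, "I": 2}

Exponent matrix [L,Θ,T,I] × [i,D,c,v,a,ΔT,α]:
  L: [ 0  1  1  1  1  0  2]
  Θ: [ 0  0  0  0  0  1  0]
  T: [ 0  0 -1 -1 -2  0 -1]
  I: [ 1  0  0  0  0  0  0]
  [L]: (2)·0+(1)·1+(-1)·1+(-2)·1+(1)·1+(-2)·0+(1)·2 = 1
  [Θ]: (2)·0+(1)·0+(-1)·0+(-2)·0+(1)·0+(-2)·1+(1)·0 = -2
  [T]: (2)·0+(1)·0+(-1)·-1+(-2)·-1+(1)·-2+(-2)·0+(1)·-1 = 0
  [I]: (2)·1+(1)·0+(-1)·0+(-2)·0+(1)·0+(-2)·0+(1)·0 = 2
⇒ L Θ^-2 I^2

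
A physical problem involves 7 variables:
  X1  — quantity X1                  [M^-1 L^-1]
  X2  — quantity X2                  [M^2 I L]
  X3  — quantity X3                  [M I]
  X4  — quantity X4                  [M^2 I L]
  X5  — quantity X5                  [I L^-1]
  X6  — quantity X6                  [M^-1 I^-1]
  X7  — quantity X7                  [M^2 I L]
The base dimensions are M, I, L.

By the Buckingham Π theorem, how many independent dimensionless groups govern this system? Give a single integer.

5

Exponent matrix [M,I,L] × [X1,X2,X3,X4,X5,X6,X7]:
  M: [-1  2  1  2  0 -1  2]
  I: [ 0  1  1  1  1 -1  1]
  L: [-1  1  0  1 -1  0  1]
RREF → pivots at {X1,X2} ⇒ r = 2
7 vars − rank 2 = 5 Π groups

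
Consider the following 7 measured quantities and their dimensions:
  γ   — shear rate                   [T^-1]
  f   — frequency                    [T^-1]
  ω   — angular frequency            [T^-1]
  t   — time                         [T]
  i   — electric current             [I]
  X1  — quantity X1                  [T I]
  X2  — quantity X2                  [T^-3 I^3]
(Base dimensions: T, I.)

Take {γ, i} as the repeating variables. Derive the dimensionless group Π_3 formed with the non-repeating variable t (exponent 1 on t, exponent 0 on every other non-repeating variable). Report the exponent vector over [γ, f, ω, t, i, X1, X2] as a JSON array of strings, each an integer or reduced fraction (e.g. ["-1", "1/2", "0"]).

Exponent matrix [T,I] × [γ,f,ω,t,i,X1,X2]:
  T: [-1 -1 -1  1  0  1 -3]
  I: [ 0  0  0  0  1  1  3]
RREF → pivots at {γ,i} ⇒ r = 2
Repeat: γ,i; free: f,ω,t,X1,X2
RREF:
  r0: [   1    1    1   -1    0   -1    3]
  r1: [   0    0    0    0    1    1    3]
Fix exponent of t at 1, f at 0, ω at 0, X1 at 0, X2 at 0; solve each RREF row for its pivot's exponent:
  r0: exp(γ) + (-1)·1 = 0 ⇒ exp(γ) = 1
  r1: exp(i) + (0)·1 = 0 ⇒ exp(i) = 0
Π_3 = γ · t

["1", "0", "0", "1", "0", "0", "0"]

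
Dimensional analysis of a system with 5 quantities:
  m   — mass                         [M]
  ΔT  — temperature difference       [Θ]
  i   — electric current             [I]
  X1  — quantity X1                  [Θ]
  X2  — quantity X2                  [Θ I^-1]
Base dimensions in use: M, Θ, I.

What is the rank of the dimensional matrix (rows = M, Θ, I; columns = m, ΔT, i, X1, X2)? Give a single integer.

Write exponents as rows M,Θ,I / cols m,ΔT,i,X1,X2:
  M: [ 1  0  0  0  0]
  Θ: [ 0  1  0  1  1]
  I: [ 0  0  1  0 -1]
Echelon form has 3 nonzero rows (pivots: m,ΔT,i)

3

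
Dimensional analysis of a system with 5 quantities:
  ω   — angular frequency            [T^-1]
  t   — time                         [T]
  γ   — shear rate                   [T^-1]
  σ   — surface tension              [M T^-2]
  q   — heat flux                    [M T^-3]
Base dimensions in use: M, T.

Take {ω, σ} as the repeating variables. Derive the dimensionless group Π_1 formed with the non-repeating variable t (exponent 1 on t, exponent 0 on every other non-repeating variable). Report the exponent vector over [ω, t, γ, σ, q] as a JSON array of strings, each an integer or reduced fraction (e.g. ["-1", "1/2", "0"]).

Write exponents as rows M,T / cols ω,t,γ,σ,q:
  M: [ 0  0  0  1  1]
  T: [-1  1 -1 -2 -3]
Row reduction gives pivot columns ω,σ; rank = 2
Pivot set = {ω,σ}, free = {t,γ,q}
RREF:
  r0: [   1   -1    1    0    1]
  r1: [   0    0    0    1    1]
Fix exponent of t at 1, γ at 0, q at 0; solve each RREF row for its pivot's exponent:
  r0: exp(ω) + (-1)·1 = 0 ⇒ exp(ω) = 1
  r1: exp(σ) + (0)·1 = 0 ⇒ exp(σ) = 0
Π_1 = ω · t

["1", "1", "0", "0", "0"]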